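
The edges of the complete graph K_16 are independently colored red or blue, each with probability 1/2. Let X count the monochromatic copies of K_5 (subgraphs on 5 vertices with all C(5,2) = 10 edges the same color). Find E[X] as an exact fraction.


Let X = Σ_S X_S over the C(16, 5) = 4368 subsets S of size 5, where X_S = 1 if the K_5 on S is monochromatic.
For a fixed S, the K_5 on S has C(5, 2) = 10 edges. P[all 10 edges red] = (1/2)^10, and likewise for blue, so P[monochromatic] = 2·(1/2)^10 = 2^{1 − 10} = 1/512.
By linearity of expectation: E[X] = C(16, 5) · 2^{1 − 10} = 4368 · 1/512 = 273/32.
Numerically: E[X] ≈ 8.531250.

E[X] = C(16,5)·2^(1−C(5,2)) = 273/32 ≈ 8.531250.


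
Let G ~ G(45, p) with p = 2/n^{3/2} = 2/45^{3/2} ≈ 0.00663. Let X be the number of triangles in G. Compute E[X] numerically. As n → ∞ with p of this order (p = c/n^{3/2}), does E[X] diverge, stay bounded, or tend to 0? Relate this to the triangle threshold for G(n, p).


Number of potential triangles: C(45, 3) = 14190.
Each occurs with probability p³ ≈ (0.00663)³ ≈ 2.90826e-07.
By linearity: E[X] = C(45, 3)·p³ ≈ 14190 · 2.90826e-07 ≈ 0.004.
Since α = 3/2 > 1, p = c/n^{3/2} = o(1/n) is below the triangle threshold p ~ 1/n. Asymptotically E[X] ~ (c³/6)·n^{3(1−α)} = (2³/6)·n^{-1.5} → 0, so by Markov's inequality G has no triangles w.h.p.

E[X] ≈ 0.004; in regime p = Θ(1/n^{3/2}) E[X] tends to 0 (below the triangle threshold p ~ 1/n).


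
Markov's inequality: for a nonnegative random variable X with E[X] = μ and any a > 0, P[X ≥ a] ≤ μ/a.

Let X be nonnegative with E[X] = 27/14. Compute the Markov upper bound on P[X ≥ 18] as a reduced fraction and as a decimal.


μ = E[X] = 27/14, a = 18.
Markov: P[X ≥ 18] ≤ μ/a = (27/14)/18 = 3/28.
Numerically: ≈ 0.10714.
(Since a = 18 > μ = 1.92857, the bound 3/28 is < 1 and informative.)

P[X ≥ 18] ≤ 3/28 ≈ 0.10714.


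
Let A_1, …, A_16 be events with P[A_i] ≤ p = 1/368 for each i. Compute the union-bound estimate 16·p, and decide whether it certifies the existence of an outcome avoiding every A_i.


Union bound: P[∪_{i=1}^{16} A_i] ≤ Σ_i P[A_i] ≤ 16·p = 16·(1/368) = 1/23.
Numerically: 1/23 ≈ 0.043.
Is 1/23 < 1? YES.
Since P[∪ A_i] ≤ 1/23 < 1, the complement has P[∩ A_i^c] ≥ 1 − 1/23 = 22/23 > 0, so some outcome avoids every A_i.

16·p = 1/23 ≈ 0.043; existence CERTIFIED by the union bound.


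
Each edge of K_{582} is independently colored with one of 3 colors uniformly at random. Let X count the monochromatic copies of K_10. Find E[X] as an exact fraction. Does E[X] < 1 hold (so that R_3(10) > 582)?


E[X] = C(582, 10) · 3^{1 − 45} = 1136849919863842617720 · 3^{−44} = 1136849919863842617720/984770902183611232881.
As a reduced fraction: E[X] = 378949973287947539240/328256967394537077627 ≈ 1.154431.
Is E[X] < 1? NO.
Since E[X] ≥ 1, the first-moment bound is inconclusive at n = 582; it does NOT by itself certify R_3(10) > 582.

E[X] = 378949973287947539240/328256967394537077627 ≈ 1.154431; E[X] ≥ 1; first-moment method inconclusive here.


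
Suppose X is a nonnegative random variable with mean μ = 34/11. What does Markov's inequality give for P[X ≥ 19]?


μ = E[X] = 34/11, a = 19.
Markov: P[X ≥ 19] ≤ μ/a = (34/11)/19 = 34/209.
Numerically: ≈ 0.16268.
(Since a = 19 > μ = 3.09091, the bound 34/209 is < 1 and informative.)

P[X ≥ 19] ≤ 34/209 ≈ 0.16268.


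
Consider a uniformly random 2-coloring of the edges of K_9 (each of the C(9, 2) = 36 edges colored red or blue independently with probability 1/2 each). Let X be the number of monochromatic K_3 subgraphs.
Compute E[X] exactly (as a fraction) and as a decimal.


Let X = Σ_S X_S over the C(9, 3) = 84 subsets S of size 3, where X_S = 1 if the K_3 on S is monochromatic.
For a fixed S, the K_3 on S has C(3, 2) = 3 edges. P[all 3 edges red] = (1/2)^3, and likewise for blue, so P[monochromatic] = 2·(1/2)^3 = 2^{1 − 3} = 1/4.
By linearity of expectation: E[X] = C(9, 3) · 2^{1 − 3} = 84 · 1/4 = 21.
Numerically: E[X] ≈ 21.00000.

E[X] = C(9,3)·2^(1−C(3,2)) = 21 ≈ 21.00000.


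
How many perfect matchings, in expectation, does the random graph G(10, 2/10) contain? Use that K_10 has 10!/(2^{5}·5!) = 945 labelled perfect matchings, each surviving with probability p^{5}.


K_10 has 10!/(2^{5}·5!) = 945 labelled perfect matchings.
For each such perfect matching H, let X_H = 1 if all 5 edges of H are present in G. Then P[X_H = 1] = p^{5} = (1/5)^{5} = 1/3125.
Summing the indicators: E[X] = Σ_H E[X_H] = 945 · p^{5} = 945 · 1/3125 = 189/625.
Numerically: E[X] ≈ 0.3024.

E[X] = 945 · (1/5)^{5} = 189/625 ≈ 0.3024.


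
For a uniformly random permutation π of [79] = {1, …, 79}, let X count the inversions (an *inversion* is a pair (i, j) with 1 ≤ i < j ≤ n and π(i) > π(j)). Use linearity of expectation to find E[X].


Write X = Σ X_I over the C(79, 2) = 3081 pairs i < j, with X_I the indicator of one inversion.
There are 3081 indicators.
For each fixed pair i < j, the values π(i) and π(j) are two distinct elements of {1, …, 79} in uniformly random order; by symmetry P[π(i) > π(j)] = 1/2.
By linearity: E[X] = 3081 · (1/2) = C(79, 2) · (1/2) = 3081/2 = 3081/2 ≈ 1540.500000.

E[X] = 3081/2 = 1540.500000.


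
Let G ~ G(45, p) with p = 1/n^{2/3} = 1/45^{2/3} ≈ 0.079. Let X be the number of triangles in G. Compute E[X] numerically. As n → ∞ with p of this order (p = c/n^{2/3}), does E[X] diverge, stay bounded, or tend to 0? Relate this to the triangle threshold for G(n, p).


Number of potential triangles: C(45, 3) = 14190.
Each occurs with probability p³ ≈ (0.079)³ ≈ 4.93827e-04.
By linearity: E[X] = C(45, 3)·p³ ≈ 14190 · 4.93827e-04 ≈ 7.007.
Since α = 2/3 < 1, p = c/n^{2/3} ≫ 1/n is above the triangle threshold p ~ 1/n. Asymptotically E[X] ~ (c³/6)·n^{3(1−α)} = (1³/6)·n^{1} → ∞; triangles are abundant w.h.p.

E[X] ≈ 7.007; in regime p = Θ(1/n^{2/3}) E[X] diverges (above the triangle threshold p ~ 1/n).


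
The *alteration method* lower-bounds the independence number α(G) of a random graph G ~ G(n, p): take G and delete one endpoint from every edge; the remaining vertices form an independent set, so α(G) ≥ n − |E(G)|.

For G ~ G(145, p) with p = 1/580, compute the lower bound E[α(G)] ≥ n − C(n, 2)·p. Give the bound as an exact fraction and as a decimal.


E[|E(G)|] = C(145, 2)·p = 10440 · (1/580) = 18.
E[α(G)] ≥ n − E[|E(G)|] = 145 − 18 = 127.
Numerically: ≈ 127.000.
(This is only a lower bound; the true E[α(G)] may be larger.)

E[α(G)] ≥ 127 ≈ 127.000.


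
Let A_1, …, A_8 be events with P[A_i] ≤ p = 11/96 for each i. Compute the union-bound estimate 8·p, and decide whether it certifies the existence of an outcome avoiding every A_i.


Union bound: P[∪_{i=1}^{8} A_i] ≤ Σ_i P[A_i] ≤ 8·p = 8·(11/96) = 11/12.
Numerically: 11/12 ≈ 0.91667.
Is 11/12 < 1? YES.
Since P[∪ A_i] ≤ 11/12 < 1, the complement has P[∩ A_i^c] ≥ 1 − 11/12 = 1/12 > 0, so some outcome avoids every A_i.

8·p = 11/12 ≈ 0.91667; existence CERTIFIED by the union bound.


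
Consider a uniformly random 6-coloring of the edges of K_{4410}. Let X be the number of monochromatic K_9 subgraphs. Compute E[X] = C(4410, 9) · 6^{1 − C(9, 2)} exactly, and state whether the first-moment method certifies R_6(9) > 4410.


E[X] = C(4410, 9) · 6^{1 − 36} = 1724394906266704102180823710 · 6^{−35} = 1724394906266704102180823710/1719070799748422591028658176.
As a reduced fraction: E[X] = 862197453133352051090411855/859535399874211295514329088 ≈ 1.003097.
Is E[X] < 1? NO.
Since E[X] ≥ 1, the first-moment bound is inconclusive at n = 4410; it does NOT by itself certify R_6(9) > 4410.

E[X] = 862197453133352051090411855/859535399874211295514329088 ≈ 1.003097; E[X] ≥ 1; first-moment method inconclusive here.


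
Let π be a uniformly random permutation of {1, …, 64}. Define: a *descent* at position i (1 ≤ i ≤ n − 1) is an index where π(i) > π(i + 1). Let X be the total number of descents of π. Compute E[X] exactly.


Write X = Σ X_I over i = 1, …, 63, with X_I the indicator of one descent.
There are 63 indicators.
For each fixed i, the pair (π(i), π(i+1)) is a uniformly random ordered pair of distinct values from {1, …, 64}; by symmetry P[π(i) > π(i+1)] = 1/2.
By linearity: E[X] = 63 · (1/2) = (64 − 1) · (1/2) = 63/2 ≈ 31.50000.

E[X] = 63/2 = 31.50000.


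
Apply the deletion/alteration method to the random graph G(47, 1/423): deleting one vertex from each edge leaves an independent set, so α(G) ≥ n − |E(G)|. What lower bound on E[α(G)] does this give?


E[|E(G)|] = C(47, 2)·p = 1081 · (1/423) = 23/9.
E[α(G)] ≥ n − E[|E(G)|] = 47 − 23/9 = 400/9.
Numerically: ≈ 44.444444.
(This is only a lower bound; the true E[α(G)] may be larger.)

E[α(G)] ≥ 400/9 ≈ 44.444444.


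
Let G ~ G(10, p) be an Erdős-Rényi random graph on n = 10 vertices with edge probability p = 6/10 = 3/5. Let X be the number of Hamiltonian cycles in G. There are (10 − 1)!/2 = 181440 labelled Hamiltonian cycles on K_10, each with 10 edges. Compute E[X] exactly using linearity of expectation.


K_10 has (10 − 1)!/2 = 181440 labelled Hamiltonian cycles.
For each such Hamiltonian cycle H, let X_H = 1 if all 10 edges of H are present in G. Then P[X_H = 1] = p^{10} = (3/5)^{10} = 59049/9765625.
By linearity: E[X] = Σ_H E[X_H] = 181440 · p^{10} = 181440 · 59049/9765625 = 2142770112/1953125.
Numerically: E[X] ≈ 1.1e+03.

E[X] = 181440 · (3/5)^{10} = 2142770112/1953125 ≈ 1.1e+03.


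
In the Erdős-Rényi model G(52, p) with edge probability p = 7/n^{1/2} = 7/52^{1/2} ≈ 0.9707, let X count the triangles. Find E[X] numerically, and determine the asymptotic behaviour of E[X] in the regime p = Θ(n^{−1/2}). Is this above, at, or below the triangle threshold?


Number of potential triangles: C(52, 3) = 22100.
Each occurs with probability p³ ≈ (0.9707)³ ≈ 9.147220e-01.
By linearity: E[X] = C(52, 3)·p³ ≈ 22100 · 9.147220e-01 ≈ 20215.3553.
Since α = 1/2 < 1, p = c/n^{1/2} ≫ 1/n is above the triangle threshold p ~ 1/n. Asymptotically E[X] ~ (c³/6)·n^{3(1−α)} = (7³/6)·n^{1.5} → ∞; triangles are abundant w.h.p.

E[X] ≈ 20215.3553; in regime p = Θ(1/n^{1/2}) E[X] diverges (above the triangle threshold p ~ 1/n).


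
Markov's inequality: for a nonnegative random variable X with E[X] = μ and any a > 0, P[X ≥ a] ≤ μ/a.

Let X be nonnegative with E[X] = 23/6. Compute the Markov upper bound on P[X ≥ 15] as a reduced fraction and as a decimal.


μ = E[X] = 23/6, a = 15.
Markov: P[X ≥ 15] ≤ μ/a = (23/6)/15 = 23/90.
Numerically: ≈ 0.25556.
(Since a = 15 > μ = 3.83333, the bound 23/90 is < 1 and informative.)

P[X ≥ 15] ≤ 23/90 ≈ 0.25556.


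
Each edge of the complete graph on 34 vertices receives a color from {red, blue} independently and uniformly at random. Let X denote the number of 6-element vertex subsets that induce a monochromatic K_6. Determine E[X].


Let X = Σ_S X_S over the C(34, 6) = 1344904 subsets S of size 6, where X_S = 1 if the K_6 on S is monochromatic.
For a fixed S, the K_6 on S has C(6, 2) = 15 edges. P[all 15 edges red] = (1/2)^15, and likewise for blue, so P[monochromatic] = 2·(1/2)^15 = 2^{1 − 15} = 1/16384.
By linearity of expectation: E[X] = C(34, 6) · 2^{1 − 15} = 1344904 · 1/16384 = 168113/2048.
Numerically: E[X] ≈ 82.086426.

E[X] = C(34,6)·2^(1−C(6,2)) = 168113/2048 ≈ 82.086426.


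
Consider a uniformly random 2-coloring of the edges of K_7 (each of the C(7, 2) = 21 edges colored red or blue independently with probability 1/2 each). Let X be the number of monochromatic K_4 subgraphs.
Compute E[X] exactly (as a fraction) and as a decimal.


Let X = Σ_S X_S over the C(7, 4) = 35 subsets S of size 4, where X_S = 1 if the K_4 on S is monochromatic.
For a fixed S, the K_4 on S has C(4, 2) = 6 edges. P[all 6 edges red] = (1/2)^6, and likewise for blue, so P[monochromatic] = 2·(1/2)^6 = 2^{1 − 6} = 1/32.
By linearity: E[X] = C(7, 4) · 2^{1 − 6} = 35 · 1/32 = 35/32.
Numerically: E[X] ≈ 1.0938.

E[X] = C(7,4)·2^(1−C(4,2)) = 35/32 ≈ 1.0938.


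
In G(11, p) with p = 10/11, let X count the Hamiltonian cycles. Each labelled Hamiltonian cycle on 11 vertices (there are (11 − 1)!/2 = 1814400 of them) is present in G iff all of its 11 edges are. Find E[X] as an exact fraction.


K_11 has (11 − 1)!/2 = 1814400 labelled Hamiltonian cycles.
For each such Hamiltonian cycle H, let X_H = 1 if all 11 edges of H are present in G. Then P[X_H = 1] = p^{11} = (10/11)^{11} = 100000000000/285311670611.
By linearity of expectation: E[X] = Σ_H E[X_H] = 1814400 · p^{11} = 1814400 · 100000000000/285311670611 = 181440000000000000/285311670611.
Numerically: E[X] ≈ 6.359e+05.

E[X] = 1814400 · (10/11)^{11} = 181440000000000000/285311670611 ≈ 6.359e+05.


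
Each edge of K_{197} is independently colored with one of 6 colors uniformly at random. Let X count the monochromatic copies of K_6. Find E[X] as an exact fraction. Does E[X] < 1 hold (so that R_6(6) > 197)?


E[X] = C(197, 6) · 6^{1 − 15} = 75176946208 · 6^{−14} = 75176946208/78364164096.
As a reduced fraction: E[X] = 2349279569/2448880128 ≈ 0.95933.
Is E[X] < 1? YES.
Since E[X] < 1, there exists a 6-coloring of K_{197} with no monochromatic K_6; hence R_6(6) > 197.

E[X] = 2349279569/2448880128 ≈ 0.95933; E[X] < 1, so R_6(6) > 197.


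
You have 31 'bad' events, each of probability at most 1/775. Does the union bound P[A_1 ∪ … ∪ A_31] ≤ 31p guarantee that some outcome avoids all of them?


Union bound: P[∪_{i=1}^{31} A_i] ≤ Σ_i P[A_i] ≤ 31·p = 31·(1/775) = 1/25.
Numerically: 1/25 ≈ 0.040000.
Is 1/25 < 1? YES.
Since P[∪ A_i] ≤ 1/25 < 1, the complement has P[∩ A_i^c] ≥ 1 − 1/25 = 24/25 > 0, so some outcome avoids every A_i.

31·p = 1/25 ≈ 0.040000; existence CERTIFIED by the union bound.


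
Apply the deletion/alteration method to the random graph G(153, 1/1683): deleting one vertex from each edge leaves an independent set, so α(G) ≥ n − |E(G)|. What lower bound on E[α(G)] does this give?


E[|E(G)|] = C(153, 2)·p = 11628 · (1/1683) = 76/11.
E[α(G)] ≥ n − E[|E(G)|] = 153 − 76/11 = 1607/11.
Numerically: ≈ 146.09091.
(This is only a lower bound; the true E[α(G)] may be larger.)

E[α(G)] ≥ 1607/11 ≈ 146.09091.


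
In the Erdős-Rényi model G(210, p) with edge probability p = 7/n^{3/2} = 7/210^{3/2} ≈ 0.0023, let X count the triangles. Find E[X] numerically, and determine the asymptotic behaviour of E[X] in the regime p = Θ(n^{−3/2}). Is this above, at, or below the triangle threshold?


Number of potential triangles: C(210, 3) = 1521520.
Each occurs with probability p³ ≈ (0.0023)³ ≈ 1.21705e-08.
By linearity: E[X] = C(210, 3)·p³ ≈ 1521520 · 1.21705e-08 ≈ 0.019.
Since α = 3/2 > 1, p = c/n^{3/2} = o(1/n) is below the triangle threshold p ~ 1/n. Asymptotically E[X] ~ (c³/6)·n^{3(1−α)} = (7³/6)·n^{-1.5} → 0, so by Markov's inequality G has no triangles w.h.p.

E[X] ≈ 0.019; in regime p = Θ(1/n^{3/2}) E[X] tends to 0 (below the triangle threshold p ~ 1/n).


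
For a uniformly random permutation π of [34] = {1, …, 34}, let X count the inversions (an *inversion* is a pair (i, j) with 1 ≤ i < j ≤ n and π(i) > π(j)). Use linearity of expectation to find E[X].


Write X = Σ X_I over the C(34, 2) = 561 pairs i < j, with X_I the indicator of one inversion.
There are 561 indicators.
For each fixed pair i < j, the values π(i) and π(j) are two distinct elements of {1, …, 34} in uniformly random order; by symmetry P[π(i) > π(j)] = 1/2.
By linearity: E[X] = 561 · (1/2) = C(34, 2) · (1/2) = 561/2 = 561/2 ≈ 280.50000.

E[X] = 561/2 = 280.50000.


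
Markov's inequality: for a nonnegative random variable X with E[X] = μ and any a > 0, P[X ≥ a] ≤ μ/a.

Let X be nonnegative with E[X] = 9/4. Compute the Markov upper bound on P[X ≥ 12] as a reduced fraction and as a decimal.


μ = E[X] = 9/4, a = 12.
Markov: P[X ≥ 12] ≤ μ/a = (9/4)/12 = 3/16.
Numerically: ≈ 0.188.
(Since a = 12 > μ = 2.250, the bound 3/16 is < 1 and informative.)

P[X ≥ 12] ≤ 3/16 ≈ 0.188.


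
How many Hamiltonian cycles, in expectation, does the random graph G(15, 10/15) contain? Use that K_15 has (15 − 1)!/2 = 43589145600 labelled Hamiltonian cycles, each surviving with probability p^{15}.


K_15 has (15 − 1)!/2 = 43589145600 labelled Hamiltonian cycles.
For each such Hamiltonian cycle H, let X_H = 1 if all 15 edges of H are present in G. Then P[X_H = 1] = p^{15} = (2/3)^{15} = 32768/14348907.
Summing the indicators: E[X] = Σ_H E[X_H] = 43589145600 · p^{15} = 43589145600 · 32768/14348907 = 5877897625600/59049.
Numerically: E[X] ≈ 9.95e+07.

E[X] = 43589145600 · (2/3)^{15} = 5877897625600/59049 ≈ 9.95e+07.


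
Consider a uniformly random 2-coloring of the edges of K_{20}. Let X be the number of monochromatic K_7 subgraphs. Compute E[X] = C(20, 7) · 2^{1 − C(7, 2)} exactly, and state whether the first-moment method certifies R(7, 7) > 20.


E[X] = C(20, 7) · 2^{1 − 21} = 77520 · 2^{−20} = 77520/1048576.
As a reduced fraction: E[X] = 4845/65536 ≈ 0.0739288.
Is E[X] < 1? YES.
Since E[X] < 1, there exists a 2-coloring of K_{20} with no monochromatic K_7; hence R(7, 7) > 20.

E[X] = 4845/65536 ≈ 0.0739288; E[X] < 1, so R(7, 7) > 20.


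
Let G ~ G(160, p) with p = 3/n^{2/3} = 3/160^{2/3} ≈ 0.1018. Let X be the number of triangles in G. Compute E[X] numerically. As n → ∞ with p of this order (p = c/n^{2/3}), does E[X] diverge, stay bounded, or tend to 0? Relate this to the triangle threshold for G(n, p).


Number of potential triangles: C(160, 3) = 669920.
Each occurs with probability p³ ≈ (0.1018)³ ≈ 1.054688e-03.
By linearity: E[X] = C(160, 3)·p³ ≈ 669920 · 1.054688e-03 ≈ 706.5563.
Since α = 2/3 < 1, p = c/n^{2/3} ≫ 1/n is above the triangle threshold p ~ 1/n. Asymptotically E[X] ~ (c³/6)·n^{3(1−α)} = (3³/6)·n^{1} → ∞; triangles are abundant w.h.p.

E[X] ≈ 706.5563; in regime p = Θ(1/n^{2/3}) E[X] diverges (above the triangle threshold p ~ 1/n).


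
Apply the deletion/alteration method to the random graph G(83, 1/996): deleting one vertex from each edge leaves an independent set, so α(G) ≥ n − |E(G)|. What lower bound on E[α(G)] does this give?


E[|E(G)|] = C(83, 2)·p = 3403 · (1/996) = 41/12.
E[α(G)] ≥ n − E[|E(G)|] = 83 − 41/12 = 955/12.
Numerically: ≈ 79.58333.
(This is only a lower bound; the true E[α(G)] may be larger.)

E[α(G)] ≥ 955/12 ≈ 79.58333.


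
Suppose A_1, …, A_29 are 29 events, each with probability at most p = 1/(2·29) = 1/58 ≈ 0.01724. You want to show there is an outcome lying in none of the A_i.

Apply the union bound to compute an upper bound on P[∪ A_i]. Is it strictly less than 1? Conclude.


Union bound: P[∪_{i=1}^{29} A_i] ≤ Σ_i P[A_i] ≤ 29·p = 29·(1/58) = 1/2.
Numerically: 1/2 ≈ 0.50000.
Is 1/2 < 1? YES.
Since P[∪ A_i] ≤ 1/2 < 1, the complement has P[∩ A_i^c] ≥ 1 − 1/2 = 1/2 > 0, so some outcome avoids every A_i.

29·p = 1/2 ≈ 0.50000; existence CERTIFIED by the union bound.


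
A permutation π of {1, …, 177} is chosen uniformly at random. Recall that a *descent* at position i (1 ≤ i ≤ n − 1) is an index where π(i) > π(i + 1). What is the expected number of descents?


Write X = Σ X_I over i = 1, …, 176, with X_I the indicator of one descent.
There are 176 indicators.
For each fixed i, the pair (π(i), π(i+1)) is a uniformly random ordered pair of distinct values from {1, …, 177}; by symmetry P[π(i) > π(i+1)] = 1/2.
By linearity: E[X] = 176 · (1/2) = (177 − 1) · (1/2) = 88 ≈ 88.000.

E[X] = 88 = 88.000.


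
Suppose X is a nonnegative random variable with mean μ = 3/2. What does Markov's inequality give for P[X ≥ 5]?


μ = E[X] = 3/2, a = 5.
Markov: P[X ≥ 5] ≤ μ/a = (3/2)/5 = 3/10.
Numerically: ≈ 0.30000.
(Since a = 5 > μ = 1.50000, the bound 3/10 is < 1 and informative.)

P[X ≥ 5] ≤ 3/10 ≈ 0.30000.


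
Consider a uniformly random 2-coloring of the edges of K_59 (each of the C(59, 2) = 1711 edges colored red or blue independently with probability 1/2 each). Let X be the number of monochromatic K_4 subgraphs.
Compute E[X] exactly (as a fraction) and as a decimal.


Let X = Σ_S X_S over the C(59, 4) = 455126 subsets S of size 4, where X_S = 1 if the K_4 on S is monochromatic.
For a fixed S, the K_4 on S has C(4, 2) = 6 edges. P[all 6 edges red] = (1/2)^6, and likewise for blue, so P[monochromatic] = 2·(1/2)^6 = 2^{1 − 6} = 1/32.
By linearity of expectation: E[X] = C(59, 4) · 2^{1 − 6} = 455126 · 1/32 = 227563/16.
Numerically: E[X] ≈ 14222.68750.

E[X] = C(59,4)·2^(1−C(4,2)) = 227563/16 ≈ 14222.68750.


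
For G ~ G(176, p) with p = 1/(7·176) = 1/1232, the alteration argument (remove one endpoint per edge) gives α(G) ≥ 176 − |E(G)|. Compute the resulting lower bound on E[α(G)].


E[|E(G)|] = C(176, 2)·p = 15400 · (1/1232) = 25/2.
E[α(G)] ≥ n − E[|E(G)|] = 176 − 25/2 = 327/2.
Numerically: ≈ 163.50000.
(This is only a lower bound; the true E[α(G)] may be larger.)

E[α(G)] ≥ 327/2 ≈ 163.50000.


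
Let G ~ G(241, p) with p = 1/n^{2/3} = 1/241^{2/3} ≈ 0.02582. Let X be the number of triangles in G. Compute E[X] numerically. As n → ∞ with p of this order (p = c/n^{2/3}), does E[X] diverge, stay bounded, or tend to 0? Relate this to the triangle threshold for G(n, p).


Number of potential triangles: C(241, 3) = 2303960.
Each occurs with probability p³ ≈ (0.02582)³ ≈ 1.721733e-05.
By linearity: E[X] = C(241, 3)·p³ ≈ 2303960 · 1.721733e-05 ≈ 39.6680.
Since α = 2/3 < 1, p = c/n^{2/3} ≫ 1/n is above the triangle threshold p ~ 1/n. Asymptotically E[X] ~ (c³/6)·n^{3(1−α)} = (1³/6)·n^{1} → ∞; triangles are abundant w.h.p.

E[X] ≈ 39.6680; in regime p = Θ(1/n^{2/3}) E[X] diverges (above the triangle threshold p ~ 1/n).


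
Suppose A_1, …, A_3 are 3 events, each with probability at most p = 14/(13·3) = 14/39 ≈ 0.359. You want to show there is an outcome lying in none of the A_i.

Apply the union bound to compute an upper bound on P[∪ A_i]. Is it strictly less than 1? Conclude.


Union bound: P[∪_{i=1}^{3} A_i] ≤ Σ_i P[A_i] ≤ 3·p = 3·(14/39) = 14/13.
Numerically: 14/13 ≈ 1.077.
Is 14/13 < 1? NO.
Since the bound 14/13 is ≥ 1, the union bound is uninformative here; it does NOT by itself certify existence.

3·p = 14/13 ≈ 1.077; existence NOT certified by the union bound.


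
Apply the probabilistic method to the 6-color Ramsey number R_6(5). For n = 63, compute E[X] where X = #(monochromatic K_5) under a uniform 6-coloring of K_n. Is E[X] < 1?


E[X] = C(63, 5) · 6^{1 − 10} = 7028847 · 6^{−9} = 7028847/10077696.
As a reduced fraction: E[X] = 780983/1119744 ≈ 0.697.
Is E[X] < 1? YES.
Since E[X] < 1, there exists a 6-coloring of K_{63} with no monochromatic K_5; hence R_6(5) > 63.

E[X] = 780983/1119744 ≈ 0.697; E[X] < 1, so R_6(5) > 63.


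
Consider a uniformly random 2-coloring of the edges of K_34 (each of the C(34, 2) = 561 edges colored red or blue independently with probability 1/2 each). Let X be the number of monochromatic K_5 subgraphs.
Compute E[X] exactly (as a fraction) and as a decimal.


Let X = Σ_S X_S over the C(34, 5) = 278256 subsets S of size 5, where X_S = 1 if the K_5 on S is monochromatic.
For a fixed S, the K_5 on S has C(5, 2) = 10 edges. P[all 10 edges red] = (1/2)^10, and likewise for blue, so P[monochromatic] = 2·(1/2)^10 = 2^{1 − 10} = 1/512.
Summing: E[X] = C(34, 5) · 2^{1 − 10} = 278256 · 1/512 = 17391/32.
Numerically: E[X] ≈ 543.468750.

E[X] = C(34,5)·2^(1−C(5,2)) = 17391/32 ≈ 543.468750.


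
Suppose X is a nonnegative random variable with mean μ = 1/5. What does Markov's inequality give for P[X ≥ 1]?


μ = E[X] = 1/5, a = 1.
Markov: P[X ≥ 1] ≤ μ/a = (1/5)/1 = 1/5.
Numerically: ≈ 0.200.
(Since a = 1 > μ = 0.200, the bound 1/5 is < 1 and informative.)

P[X ≥ 1] ≤ 1/5 ≈ 0.200.


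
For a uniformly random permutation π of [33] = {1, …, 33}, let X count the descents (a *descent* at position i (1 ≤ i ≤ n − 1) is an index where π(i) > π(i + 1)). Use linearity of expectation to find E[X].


Write X = Σ X_I over i = 1, …, 32, with X_I the indicator of one descent.
There are 32 indicators.
For each fixed i, the pair (π(i), π(i+1)) is a uniformly random ordered pair of distinct values from {1, …, 33}; by symmetry P[π(i) > π(i+1)] = 1/2.
By linearity: E[X] = 32 · (1/2) = (33 − 1) · (1/2) = 16 ≈ 16.00000.

E[X] = 16 = 16.00000.


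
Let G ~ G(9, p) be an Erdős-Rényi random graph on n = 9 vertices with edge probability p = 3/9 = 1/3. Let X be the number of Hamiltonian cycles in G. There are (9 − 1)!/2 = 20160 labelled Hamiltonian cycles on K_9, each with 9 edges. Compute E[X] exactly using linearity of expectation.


K_9 has (9 − 1)!/2 = 20160 labelled Hamiltonian cycles.
For each such Hamiltonian cycle H, let X_H = 1 if all 9 edges of H are present in G. Then P[X_H = 1] = p^{9} = (1/3)^{9} = 1/19683.
Summing the indicators: E[X] = Σ_H E[X_H] = 20160 · p^{9} = 20160 · 1/19683 = 2240/2187.
Numerically: E[X] ≈ 1.02.

E[X] = 20160 · (1/3)^{9} = 2240/2187 ≈ 1.02.


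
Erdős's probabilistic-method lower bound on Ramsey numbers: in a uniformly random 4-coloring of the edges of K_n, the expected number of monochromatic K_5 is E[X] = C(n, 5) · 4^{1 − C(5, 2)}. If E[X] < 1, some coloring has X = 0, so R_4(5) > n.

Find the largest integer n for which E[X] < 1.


We need C(n, 5) · 4^{1 − 10} < 1, i.e. C(n, 5) < 4^{10 − 1} = 262144.
Check values of n near the boundary:
  n = 32: C(32, 5) = 201376; 201376 < 262144? YES
  n = 33: C(33, 5) = 237336; 237336 < 262144? YES
  n = 34: C(34, 5) = 278256; 278256 < 262144? NO
The largest n with C(n, 5) < 262144 is n = 33 (where E[X] = 29667/32768 ≈ 0.905365). Hence R_4(5) > 33, i.e. R_4(5) ≥ 34.

Largest n = 33; hence R_4(5) > 33.


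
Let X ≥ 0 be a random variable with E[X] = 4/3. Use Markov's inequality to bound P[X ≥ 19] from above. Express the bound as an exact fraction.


μ = E[X] = 4/3, a = 19.
Markov: P[X ≥ 19] ≤ μ/a = (4/3)/19 = 4/57.
Numerically: ≈ 0.070.
(Since a = 19 > μ = 1.333, the bound 4/57 is < 1 and informative.)

P[X ≥ 19] ≤ 4/57 ≈ 0.070.


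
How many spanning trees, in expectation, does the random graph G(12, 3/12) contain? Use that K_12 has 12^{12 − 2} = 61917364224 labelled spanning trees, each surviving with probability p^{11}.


K_12 has 12^{12 − 2} = 61917364224 labelled spanning trees.
For each such spanning tree H, let X_H = 1 if all 11 edges of H are present in G. Then P[X_H = 1] = p^{11} = (1/4)^{11} = 1/4194304.
Summing the indicators: E[X] = Σ_H E[X_H] = 61917364224 · p^{11} = 61917364224 · 1/4194304 = 59049/4.
Numerically: E[X] ≈ 14762.

E[X] = 61917364224 · (1/4)^{11} = 59049/4 ≈ 14762.


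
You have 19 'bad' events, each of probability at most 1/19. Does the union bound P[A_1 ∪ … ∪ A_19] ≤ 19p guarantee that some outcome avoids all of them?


Union bound: P[∪_{i=1}^{19} A_i] ≤ Σ_i P[A_i] ≤ 19·p = 19·(1/19) = 1.
Numerically: 1 ≈ 1.0000000.
Is 1 < 1? NO.
Since the bound 1 is ≥ 1, the union bound is uninformative here; it does NOT by itself certify existence.

19·p = 1 ≈ 1.0000000; existence NOT certified by the union bound.


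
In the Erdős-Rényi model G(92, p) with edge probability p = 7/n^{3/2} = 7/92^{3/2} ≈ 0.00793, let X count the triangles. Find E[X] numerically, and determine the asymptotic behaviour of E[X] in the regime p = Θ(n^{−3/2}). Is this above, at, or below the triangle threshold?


Number of potential triangles: C(92, 3) = 125580.
Each occurs with probability p³ ≈ (0.00793)³ ≈ 4.99170e-07.
By linearity: E[X] = C(92, 3)·p³ ≈ 125580 · 4.99170e-07 ≈ 0.063.
Since α = 3/2 > 1, p = c/n^{3/2} = o(1/n) is below the triangle threshold p ~ 1/n. Asymptotically E[X] ~ (c³/6)·n^{3(1−α)} = (7³/6)·n^{-1.5} → 0, so by Markov's inequality G has no triangles w.h.p.

E[X] ≈ 0.063; in regime p = Θ(1/n^{3/2}) E[X] tends to 0 (below the triangle threshold p ~ 1/n).


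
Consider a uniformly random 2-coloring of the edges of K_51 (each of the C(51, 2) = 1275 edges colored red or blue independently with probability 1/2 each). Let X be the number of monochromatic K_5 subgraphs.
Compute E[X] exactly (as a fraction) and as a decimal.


Let X = Σ_S X_S over the C(51, 5) = 2349060 subsets S of size 5, where X_S = 1 if the K_5 on S is monochromatic.
For a fixed S, the K_5 on S has C(5, 2) = 10 edges. P[all 10 edges red] = (1/2)^10, and likewise for blue, so P[monochromatic] = 2·(1/2)^10 = 2^{1 − 10} = 1/512.
By linearity: E[X] = C(51, 5) · 2^{1 − 10} = 2349060 · 1/512 = 587265/128.
Numerically: E[X] ≈ 4588.007812.

E[X] = C(51,5)·2^(1−C(5,2)) = 587265/128 ≈ 4588.007812.


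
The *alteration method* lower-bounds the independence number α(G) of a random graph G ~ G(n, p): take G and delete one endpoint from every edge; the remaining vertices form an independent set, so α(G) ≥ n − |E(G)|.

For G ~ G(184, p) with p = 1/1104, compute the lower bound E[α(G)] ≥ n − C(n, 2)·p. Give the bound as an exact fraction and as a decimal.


E[|E(G)|] = C(184, 2)·p = 16836 · (1/1104) = 61/4.
E[α(G)] ≥ n − E[|E(G)|] = 184 − 61/4 = 675/4.
Numerically: ≈ 168.750.
(This is only a lower bound; the true E[α(G)] may be larger.)

E[α(G)] ≥ 675/4 ≈ 168.750.


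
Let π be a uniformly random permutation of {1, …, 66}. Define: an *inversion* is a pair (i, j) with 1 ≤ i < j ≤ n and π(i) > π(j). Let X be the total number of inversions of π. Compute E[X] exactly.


Write X = Σ X_I over the C(66, 2) = 2145 pairs i < j, with X_I the indicator of one inversion.
There are 2145 indicators.
For each fixed pair i < j, the values π(i) and π(j) are two distinct elements of {1, …, 66} in uniformly random order; by symmetry P[π(i) > π(j)] = 1/2.
By linearity: E[X] = 2145 · (1/2) = C(66, 2) · (1/2) = 2145/2 = 2145/2 ≈ 1072.5000.

E[X] = 2145/2 = 1072.5000.


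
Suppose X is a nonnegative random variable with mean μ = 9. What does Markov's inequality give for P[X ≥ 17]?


μ = E[X] = 9, a = 17.
Markov: P[X ≥ 17] ≤ μ/a = (9)/17 = 9/17.
Numerically: ≈ 0.529.
(Since a = 17 > μ = 9.000, the bound 9/17 is < 1 and informative.)

P[X ≥ 17] ≤ 9/17 ≈ 0.529.


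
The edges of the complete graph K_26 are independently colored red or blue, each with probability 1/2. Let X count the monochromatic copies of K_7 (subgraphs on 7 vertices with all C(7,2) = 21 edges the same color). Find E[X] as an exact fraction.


Let X = Σ_S X_S over the C(26, 7) = 657800 subsets S of size 7, where X_S = 1 if the K_7 on S is monochromatic.
For a fixed S, the K_7 on S has C(7, 2) = 21 edges. P[all 21 edges red] = (1/2)^21, and likewise for blue, so P[monochromatic] = 2·(1/2)^21 = 2^{1 − 21} = 1/1048576.
By linearity of expectation: E[X] = C(26, 7) · 2^{1 − 21} = 657800 · 1/1048576 = 82225/131072.
Numerically: E[X] ≈ 0.62733.

E[X] = C(26,7)·2^(1−C(7,2)) = 82225/131072 ≈ 0.62733.


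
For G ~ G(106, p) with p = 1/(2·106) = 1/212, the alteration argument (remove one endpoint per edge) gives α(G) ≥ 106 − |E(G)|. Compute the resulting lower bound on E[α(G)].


E[|E(G)|] = C(106, 2)·p = 5565 · (1/212) = 105/4.
E[α(G)] ≥ n − E[|E(G)|] = 106 − 105/4 = 319/4.
Numerically: ≈ 79.750.
(This is only a lower bound; the true E[α(G)] may be larger.)

E[α(G)] ≥ 319/4 ≈ 79.750.


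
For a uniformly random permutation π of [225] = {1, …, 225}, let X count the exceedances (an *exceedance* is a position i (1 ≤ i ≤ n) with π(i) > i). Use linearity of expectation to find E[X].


Write X = Σ_{i=1}^{225} X_i, where X_i = 1_{π(i) > i}.
For each fixed i, π(i) is uniform over {1, …, 225} (marginal of a uniform permutation), so P[π(i) > i] = (n − i)/n. Summing: Σ_{i=1}^{225} (n − i)/n = (0 + 1 + … + 224)/225 = 225(225 − 1)/(2·225) = (225 − 1)/2.
Hence E[X] = Σ_{i=1}^{225} (225 − i)/225 = 112 ≈ 112.00000.

E[X] = 112 = 112.00000.


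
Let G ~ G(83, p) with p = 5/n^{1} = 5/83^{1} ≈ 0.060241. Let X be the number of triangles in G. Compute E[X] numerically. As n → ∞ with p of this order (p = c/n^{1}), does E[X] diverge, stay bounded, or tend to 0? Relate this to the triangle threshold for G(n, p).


Number of potential triangles: C(83, 3) = 91881.
Each occurs with probability p³ ≈ (0.060241)³ ≈ 2.1861288e-04.
By linearity: E[X] = C(83, 3)·p³ ≈ 91881 · 2.1861288e-04 ≈ 20.08637.
Here α = 1, so p = 5/n is exactly at the triangle threshold p ~ 1/n. Asymptotically E[X] → c³/6 = 5³/6 = 125/6 ≈ 20.83333, a bounded constant. In this regime the triangle count is asymptotically Poisson(c³/6).

E[X] ≈ 20.08637; in regime p = Θ(1/n^{1}) E[X] stays bounded (at the triangle threshold p ~ 1/n).


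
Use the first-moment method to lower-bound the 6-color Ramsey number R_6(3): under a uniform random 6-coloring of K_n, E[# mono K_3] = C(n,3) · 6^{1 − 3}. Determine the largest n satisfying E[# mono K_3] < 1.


We need C(n, 3) · 6^{1 − 3} < 1, i.e. C(n, 3) < 6^{3 − 1} = 36.
Check values of n near the boundary:
  n = 4: C(4, 3) = 4; 4 < 36? YES
  n = 5: C(5, 3) = 10; 10 < 36? YES
  n = 6: C(6, 3) = 20; 20 < 36? YES
  n = 7: C(7, 3) = 35; 35 < 36? YES
  n = 8: C(8, 3) = 56; 56 < 36? NO
  n = 9: C(9, 3) = 84; 84 < 36? NO
The largest n with C(n, 3) < 36 is n = 7 (where E[X] = 35/36 ≈ 0.9722222). Hence R_6(3) > 7, i.e. R_6(3) ≥ 8.

Largest n = 7; hence R_6(3) > 7.


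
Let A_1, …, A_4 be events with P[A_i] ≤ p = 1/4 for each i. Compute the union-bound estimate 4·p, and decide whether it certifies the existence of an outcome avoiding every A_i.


Union bound: P[∪_{i=1}^{4} A_i] ≤ Σ_i P[A_i] ≤ 4·p = 4·(1/4) = 1.
Numerically: 1 ≈ 1.0000.
Is 1 < 1? NO.
Since the bound 1 is ≥ 1, the union bound is uninformative here; it does NOT by itself certify existence.

4·p = 1 ≈ 1.0000; existence NOT certified by the union bound.


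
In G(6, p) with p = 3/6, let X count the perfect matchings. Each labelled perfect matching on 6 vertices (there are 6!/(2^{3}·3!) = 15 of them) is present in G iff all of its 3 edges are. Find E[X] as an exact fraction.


K_6 has 6!/(2^{3}·3!) = 15 labelled perfect matchings.
For each such perfect matching H, let X_H = 1 if all 3 edges of H are present in G. Then P[X_H = 1] = p^{3} = (1/2)^{3} = 1/8.
Summing the indicators: E[X] = Σ_H E[X_H] = 15 · p^{3} = 15 · 1/8 = 15/8.
Numerically: E[X] ≈ 1.875.

E[X] = 15 · (1/2)^{3} = 15/8 ≈ 1.875.


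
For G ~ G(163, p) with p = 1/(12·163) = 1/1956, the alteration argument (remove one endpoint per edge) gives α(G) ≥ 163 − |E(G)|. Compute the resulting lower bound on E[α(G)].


E[|E(G)|] = C(163, 2)·p = 13203 · (1/1956) = 27/4.
E[α(G)] ≥ n − E[|E(G)|] = 163 − 27/4 = 625/4.
Numerically: ≈ 156.2500.
(This is only a lower bound; the true E[α(G)] may be larger.)

E[α(G)] ≥ 625/4 ≈ 156.2500.


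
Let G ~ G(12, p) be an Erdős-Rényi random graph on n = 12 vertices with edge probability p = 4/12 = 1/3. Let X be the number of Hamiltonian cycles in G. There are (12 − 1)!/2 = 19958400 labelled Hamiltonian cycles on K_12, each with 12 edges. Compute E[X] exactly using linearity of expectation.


K_12 has (12 − 1)!/2 = 19958400 labelled Hamiltonian cycles.
For each such Hamiltonian cycle H, let X_H = 1 if all 12 edges of H are present in G. Then P[X_H = 1] = p^{12} = (1/3)^{12} = 1/531441.
Summing the indicators: E[X] = Σ_H E[X_H] = 19958400 · p^{12} = 19958400 · 1/531441 = 246400/6561.
Numerically: E[X] ≈ 37.5553.

E[X] = 19958400 · (1/3)^{12} = 246400/6561 ≈ 37.5553.


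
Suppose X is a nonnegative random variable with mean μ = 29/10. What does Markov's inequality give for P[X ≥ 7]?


μ = E[X] = 29/10, a = 7.
Markov: P[X ≥ 7] ≤ μ/a = (29/10)/7 = 29/70.
Numerically: ≈ 0.414286.
(Since a = 7 > μ = 2.900000, the bound 29/70 is < 1 and informative.)

P[X ≥ 7] ≤ 29/70 ≈ 0.414286.


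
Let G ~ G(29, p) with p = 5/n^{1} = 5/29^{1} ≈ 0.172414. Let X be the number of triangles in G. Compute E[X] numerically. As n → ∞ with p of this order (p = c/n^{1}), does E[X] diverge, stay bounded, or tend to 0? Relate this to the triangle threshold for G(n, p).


Number of potential triangles: C(29, 3) = 3654.
Each occurs with probability p³ ≈ (0.172414)³ ≈ 5.12526139e-03.
By linearity: E[X] = C(29, 3)·p³ ≈ 3654 · 5.12526139e-03 ≈ 18.727705.
Here α = 1, so p = 5/n is exactly at the triangle threshold p ~ 1/n. Asymptotically E[X] → c³/6 = 5³/6 = 125/6 ≈ 20.833333, a bounded constant. In this regime the triangle count is asymptotically Poisson(c³/6).

E[X] ≈ 18.727705; in regime p = Θ(1/n^{1}) E[X] stays bounded (at the triangle threshold p ~ 1/n).


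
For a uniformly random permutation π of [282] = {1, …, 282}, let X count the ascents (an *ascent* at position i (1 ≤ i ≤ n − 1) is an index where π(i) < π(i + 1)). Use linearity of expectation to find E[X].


Write X = Σ X_I over i = 1, …, 281, with X_I the indicator of one ascent.
There are 281 indicators.
For each fixed i, the pair (π(i), π(i+1)) is a uniformly random ordered pair of distinct values from {1, …, 282}; by symmetry P[π(i) < π(i+1)] = 1/2.
By linearity: E[X] = 281 · (1/2) = (282 − 1) · (1/2) = 281/2 ≈ 140.500000.

E[X] = 281/2 = 140.500000.


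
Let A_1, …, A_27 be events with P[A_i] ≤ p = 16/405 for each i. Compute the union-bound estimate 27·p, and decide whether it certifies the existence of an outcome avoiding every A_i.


Union bound: P[∪_{i=1}^{27} A_i] ≤ Σ_i P[A_i] ≤ 27·p = 27·(16/405) = 16/15.
Numerically: 16/15 ≈ 1.0667.
Is 16/15 < 1? NO.
Since the bound 16/15 is ≥ 1, the union bound is uninformative here; it does NOT by itself certify existence.

27·p = 16/15 ≈ 1.0667; existence NOT certified by the union bound.


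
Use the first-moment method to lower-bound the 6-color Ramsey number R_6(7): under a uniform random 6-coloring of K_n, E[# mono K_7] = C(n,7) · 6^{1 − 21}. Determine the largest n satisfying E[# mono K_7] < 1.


We need C(n, 7) · 6^{1 − 21} < 1, i.e. C(n, 7) < 6^{21 − 1} = 3656158440062976.
Check values of n near the boundary:
  n = 564: C(564, 7) = 3469685994423792; 3469685994423792 < 3656158440062976? YES
  n = 565: C(565, 7) = 3513212521235560; 3513212521235560 < 3656158440062976? YES
  n = 566: C(566, 7) = 3557206237959440; 3557206237959440 < 3656158440062976? YES
  n = 567: C(567, 7) = 3601671315933933; 3601671315933933 < 3656158440062976? YES
  n = 568: C(568, 7) = 3646611956239704; 3646611956239704 < 3656158440062976? YES
  n = 569: C(569, 7) = 3692032389858348; 3692032389858348 < 3656158440062976? NO
The largest n with C(n, 7) < 3656158440062976 is n = 568 (where E[X] = 16882462760369/16926659444736 ≈ 0.997). Hence R_6(7) > 568, i.e. R_6(7) ≥ 569.

Largest n = 568; hence R_6(7) > 568.


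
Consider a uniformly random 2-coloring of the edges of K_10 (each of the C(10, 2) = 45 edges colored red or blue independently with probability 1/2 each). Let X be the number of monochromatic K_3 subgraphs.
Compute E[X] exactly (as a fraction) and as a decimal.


Let X = Σ_S X_S over the C(10, 3) = 120 subsets S of size 3, where X_S = 1 if the K_3 on S is monochromatic.
For a fixed S, the K_3 on S has C(3, 2) = 3 edges. P[all 3 edges red] = (1/2)^3, and likewise for blue, so P[monochromatic] = 2·(1/2)^3 = 2^{1 − 3} = 1/4.
Summing: E[X] = C(10, 3) · 2^{1 − 3} = 120 · 1/4 = 30.
Numerically: E[X] ≈ 30.000000.

E[X] = C(10,3)·2^(1−C(3,2)) = 30 ≈ 30.000000.


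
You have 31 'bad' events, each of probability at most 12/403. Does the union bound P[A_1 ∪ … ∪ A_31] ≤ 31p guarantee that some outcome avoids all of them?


Union bound: P[∪_{i=1}^{31} A_i] ≤ Σ_i P[A_i] ≤ 31·p = 31·(12/403) = 12/13.
Numerically: 12/13 ≈ 0.92308.
Is 12/13 < 1? YES.
Since P[∪ A_i] ≤ 12/13 < 1, the complement has P[∩ A_i^c] ≥ 1 − 12/13 = 1/13 > 0, so some outcome avoids every A_i.

31·p = 12/13 ≈ 0.92308; existence CERTIFIED by the union bound.
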